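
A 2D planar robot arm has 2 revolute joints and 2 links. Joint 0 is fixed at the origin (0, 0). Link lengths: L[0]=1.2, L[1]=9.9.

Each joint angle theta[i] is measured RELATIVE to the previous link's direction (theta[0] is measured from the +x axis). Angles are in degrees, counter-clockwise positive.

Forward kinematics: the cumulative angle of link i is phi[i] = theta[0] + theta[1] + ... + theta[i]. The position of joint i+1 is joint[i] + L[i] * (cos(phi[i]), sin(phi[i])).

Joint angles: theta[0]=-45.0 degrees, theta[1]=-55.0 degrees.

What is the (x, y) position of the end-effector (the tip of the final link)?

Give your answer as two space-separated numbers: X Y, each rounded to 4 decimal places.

joint[0] = (0.0000, 0.0000)  (base)
link 0: phi[0] = -45 = -45 deg
  cos(-45 deg) = 0.7071, sin(-45 deg) = -0.7071
  joint[1] = (0.0000, 0.0000) + 1.2 * (0.7071, -0.7071) = (0.0000 + 0.8485, 0.0000 + -0.8485) = (0.8485, -0.8485)
link 1: phi[1] = -45 + -55 = -100 deg
  cos(-100 deg) = -0.1736, sin(-100 deg) = -0.9848
  joint[2] = (0.8485, -0.8485) + 9.9 * (-0.1736, -0.9848) = (0.8485 + -1.7191, -0.8485 + -9.7496) = (-0.8706, -10.5981)
End effector: (-0.8706, -10.5981)

Answer: -0.8706 -10.5981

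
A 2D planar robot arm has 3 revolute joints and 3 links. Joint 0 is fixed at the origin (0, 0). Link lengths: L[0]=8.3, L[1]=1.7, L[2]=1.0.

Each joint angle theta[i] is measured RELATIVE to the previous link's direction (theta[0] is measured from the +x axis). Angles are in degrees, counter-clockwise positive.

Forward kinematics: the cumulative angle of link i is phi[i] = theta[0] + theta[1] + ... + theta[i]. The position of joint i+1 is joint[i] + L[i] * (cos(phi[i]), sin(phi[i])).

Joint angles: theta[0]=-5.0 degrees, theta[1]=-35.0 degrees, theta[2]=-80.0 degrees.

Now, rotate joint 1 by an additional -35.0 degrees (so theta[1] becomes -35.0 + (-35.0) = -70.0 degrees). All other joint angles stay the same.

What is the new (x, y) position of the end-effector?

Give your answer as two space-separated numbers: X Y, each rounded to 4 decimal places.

Answer: 7.8021 -2.7881

Derivation:
joint[0] = (0.0000, 0.0000)  (base)
link 0: phi[0] = -5 = -5 deg
  cos(-5 deg) = 0.9962, sin(-5 deg) = -0.0872
  joint[1] = (0.0000, 0.0000) + 8.3 * (0.9962, -0.0872) = (0.0000 + 8.2684, 0.0000 + -0.7234) = (8.2684, -0.7234)
link 1: phi[1] = -5 + -70 = -75 deg
  cos(-75 deg) = 0.2588, sin(-75 deg) = -0.9659
  joint[2] = (8.2684, -0.7234) + 1.7 * (0.2588, -0.9659) = (8.2684 + 0.4400, -0.7234 + -1.6421) = (8.7084, -2.3655)
link 2: phi[2] = -5 + -70 + -80 = -155 deg
  cos(-155 deg) = -0.9063, sin(-155 deg) = -0.4226
  joint[3] = (8.7084, -2.3655) + 1 * (-0.9063, -0.4226) = (8.7084 + -0.9063, -2.3655 + -0.4226) = (7.8021, -2.7881)
End effector: (7.8021, -2.7881)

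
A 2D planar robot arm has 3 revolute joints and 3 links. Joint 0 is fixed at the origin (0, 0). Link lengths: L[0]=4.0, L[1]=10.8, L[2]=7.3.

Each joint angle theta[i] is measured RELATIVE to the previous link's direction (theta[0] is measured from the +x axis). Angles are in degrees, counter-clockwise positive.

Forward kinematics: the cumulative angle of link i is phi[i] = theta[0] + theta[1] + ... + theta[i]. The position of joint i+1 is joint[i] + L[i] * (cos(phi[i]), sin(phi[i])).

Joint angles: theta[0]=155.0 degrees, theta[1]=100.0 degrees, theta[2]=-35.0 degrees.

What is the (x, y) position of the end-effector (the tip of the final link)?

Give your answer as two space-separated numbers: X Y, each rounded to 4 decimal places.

joint[0] = (0.0000, 0.0000)  (base)
link 0: phi[0] = 155 = 155 deg
  cos(155 deg) = -0.9063, sin(155 deg) = 0.4226
  joint[1] = (0.0000, 0.0000) + 4 * (-0.9063, 0.4226) = (0.0000 + -3.6252, 0.0000 + 1.6905) = (-3.6252, 1.6905)
link 1: phi[1] = 155 + 100 = 255 deg
  cos(255 deg) = -0.2588, sin(255 deg) = -0.9659
  joint[2] = (-3.6252, 1.6905) + 10.8 * (-0.2588, -0.9659) = (-3.6252 + -2.7952, 1.6905 + -10.4320) = (-6.4205, -8.7415)
link 2: phi[2] = 155 + 100 + -35 = 220 deg
  cos(220 deg) = -0.7660, sin(220 deg) = -0.6428
  joint[3] = (-6.4205, -8.7415) + 7.3 * (-0.7660, -0.6428) = (-6.4205 + -5.5921, -8.7415 + -4.6923) = (-12.0126, -13.4339)
End effector: (-12.0126, -13.4339)

Answer: -12.0126 -13.4339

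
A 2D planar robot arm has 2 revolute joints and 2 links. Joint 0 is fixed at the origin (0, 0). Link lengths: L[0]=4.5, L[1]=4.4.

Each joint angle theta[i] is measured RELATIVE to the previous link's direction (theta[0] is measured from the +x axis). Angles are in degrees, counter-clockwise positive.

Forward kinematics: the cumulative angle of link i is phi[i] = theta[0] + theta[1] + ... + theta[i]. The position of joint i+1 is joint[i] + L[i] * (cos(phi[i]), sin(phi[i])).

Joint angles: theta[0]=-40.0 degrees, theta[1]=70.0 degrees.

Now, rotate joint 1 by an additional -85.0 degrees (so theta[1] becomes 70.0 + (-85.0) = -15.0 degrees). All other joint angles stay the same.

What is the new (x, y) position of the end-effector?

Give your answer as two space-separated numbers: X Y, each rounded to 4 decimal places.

Answer: 5.9709 -6.4968

Derivation:
joint[0] = (0.0000, 0.0000)  (base)
link 0: phi[0] = -40 = -40 deg
  cos(-40 deg) = 0.7660, sin(-40 deg) = -0.6428
  joint[1] = (0.0000, 0.0000) + 4.5 * (0.7660, -0.6428) = (0.0000 + 3.4472, 0.0000 + -2.8925) = (3.4472, -2.8925)
link 1: phi[1] = -40 + -15 = -55 deg
  cos(-55 deg) = 0.5736, sin(-55 deg) = -0.8192
  joint[2] = (3.4472, -2.8925) + 4.4 * (0.5736, -0.8192) = (3.4472 + 2.5237, -2.8925 + -3.6043) = (5.9709, -6.4968)
End effector: (5.9709, -6.4968)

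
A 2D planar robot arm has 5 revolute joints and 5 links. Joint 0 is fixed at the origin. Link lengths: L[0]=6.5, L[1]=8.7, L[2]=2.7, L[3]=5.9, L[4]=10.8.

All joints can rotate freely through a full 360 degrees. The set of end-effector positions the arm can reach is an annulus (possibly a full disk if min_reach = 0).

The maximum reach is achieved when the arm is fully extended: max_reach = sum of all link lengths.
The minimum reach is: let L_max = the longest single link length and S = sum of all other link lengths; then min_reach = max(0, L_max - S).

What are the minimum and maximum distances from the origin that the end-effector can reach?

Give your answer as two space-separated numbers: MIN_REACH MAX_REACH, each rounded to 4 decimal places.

Link lengths: [6.5, 8.7, 2.7, 5.9, 10.8]
max_reach = 6.5 + 8.7 + 2.7 + 5.9 + 10.8 = 34.6
L_max = max([6.5, 8.7, 2.7, 5.9, 10.8]) = 10.8
S (sum of others) = 34.6 - 10.8 = 23.8
min_reach = max(0, 10.8 - 23.8) = max(0, -13) = 0

Answer: 0.0000 34.6000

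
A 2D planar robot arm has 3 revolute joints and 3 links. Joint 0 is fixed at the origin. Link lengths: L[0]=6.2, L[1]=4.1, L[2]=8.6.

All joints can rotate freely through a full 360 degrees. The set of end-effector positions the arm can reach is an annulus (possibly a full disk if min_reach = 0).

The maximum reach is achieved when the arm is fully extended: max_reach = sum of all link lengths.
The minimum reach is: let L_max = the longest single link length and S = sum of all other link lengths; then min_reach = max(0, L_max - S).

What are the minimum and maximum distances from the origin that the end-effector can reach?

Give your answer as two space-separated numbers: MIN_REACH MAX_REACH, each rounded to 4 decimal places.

Link lengths: [6.2, 4.1, 8.6]
max_reach = 6.2 + 4.1 + 8.6 = 18.9
L_max = max([6.2, 4.1, 8.6]) = 8.6
S (sum of others) = 18.9 - 8.6 = 10.3
min_reach = max(0, 8.6 - 10.3) = max(0, -1.7) = 0

Answer: 0.0000 18.9000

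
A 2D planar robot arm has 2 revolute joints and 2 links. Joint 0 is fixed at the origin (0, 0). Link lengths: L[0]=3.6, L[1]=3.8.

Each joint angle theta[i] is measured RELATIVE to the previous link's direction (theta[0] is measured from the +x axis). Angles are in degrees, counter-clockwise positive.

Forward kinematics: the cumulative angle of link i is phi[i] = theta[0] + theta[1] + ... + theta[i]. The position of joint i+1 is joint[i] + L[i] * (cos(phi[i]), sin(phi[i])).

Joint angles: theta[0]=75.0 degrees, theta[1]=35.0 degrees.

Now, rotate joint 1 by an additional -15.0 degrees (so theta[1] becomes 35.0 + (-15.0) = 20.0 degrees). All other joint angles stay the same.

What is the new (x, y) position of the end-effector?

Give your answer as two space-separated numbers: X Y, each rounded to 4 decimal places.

Answer: 0.6006 7.2629

Derivation:
joint[0] = (0.0000, 0.0000)  (base)
link 0: phi[0] = 75 = 75 deg
  cos(75 deg) = 0.2588, sin(75 deg) = 0.9659
  joint[1] = (0.0000, 0.0000) + 3.6 * (0.2588, 0.9659) = (0.0000 + 0.9317, 0.0000 + 3.4773) = (0.9317, 3.4773)
link 1: phi[1] = 75 + 20 = 95 deg
  cos(95 deg) = -0.0872, sin(95 deg) = 0.9962
  joint[2] = (0.9317, 3.4773) + 3.8 * (-0.0872, 0.9962) = (0.9317 + -0.3312, 3.4773 + 3.7855) = (0.6006, 7.2629)
End effector: (0.6006, 7.2629)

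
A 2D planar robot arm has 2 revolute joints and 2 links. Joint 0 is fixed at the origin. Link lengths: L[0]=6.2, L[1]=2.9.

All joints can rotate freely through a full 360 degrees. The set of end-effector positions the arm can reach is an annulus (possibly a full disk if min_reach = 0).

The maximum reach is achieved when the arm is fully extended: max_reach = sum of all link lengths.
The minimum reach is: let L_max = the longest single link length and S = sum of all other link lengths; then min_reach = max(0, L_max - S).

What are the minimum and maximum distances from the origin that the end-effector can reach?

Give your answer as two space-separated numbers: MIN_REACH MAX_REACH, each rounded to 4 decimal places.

Answer: 3.3000 9.1000

Derivation:
Link lengths: [6.2, 2.9]
max_reach = 6.2 + 2.9 = 9.1
L_max = max([6.2, 2.9]) = 6.2
S (sum of others) = 9.1 - 6.2 = 2.9
min_reach = max(0, 6.2 - 2.9) = max(0, 3.3) = 3.3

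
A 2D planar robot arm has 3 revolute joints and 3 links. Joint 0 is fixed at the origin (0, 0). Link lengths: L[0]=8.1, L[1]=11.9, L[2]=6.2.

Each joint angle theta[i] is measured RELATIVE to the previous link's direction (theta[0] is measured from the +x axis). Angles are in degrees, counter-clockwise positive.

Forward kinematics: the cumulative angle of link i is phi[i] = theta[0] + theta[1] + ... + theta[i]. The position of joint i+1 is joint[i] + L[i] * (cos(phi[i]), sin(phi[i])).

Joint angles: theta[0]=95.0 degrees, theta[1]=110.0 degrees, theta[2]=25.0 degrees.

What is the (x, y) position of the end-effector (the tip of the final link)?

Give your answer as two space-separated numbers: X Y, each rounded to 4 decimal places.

joint[0] = (0.0000, 0.0000)  (base)
link 0: phi[0] = 95 = 95 deg
  cos(95 deg) = -0.0872, sin(95 deg) = 0.9962
  joint[1] = (0.0000, 0.0000) + 8.1 * (-0.0872, 0.9962) = (0.0000 + -0.7060, 0.0000 + 8.0692) = (-0.7060, 8.0692)
link 1: phi[1] = 95 + 110 = 205 deg
  cos(205 deg) = -0.9063, sin(205 deg) = -0.4226
  joint[2] = (-0.7060, 8.0692) + 11.9 * (-0.9063, -0.4226) = (-0.7060 + -10.7851, 8.0692 + -5.0292) = (-11.4910, 3.0400)
link 2: phi[2] = 95 + 110 + 25 = 230 deg
  cos(230 deg) = -0.6428, sin(230 deg) = -0.7660
  joint[3] = (-11.4910, 3.0400) + 6.2 * (-0.6428, -0.7660) = (-11.4910 + -3.9853, 3.0400 + -4.7495) = (-15.4763, -1.7095)
End effector: (-15.4763, -1.7095)

Answer: -15.4763 -1.7095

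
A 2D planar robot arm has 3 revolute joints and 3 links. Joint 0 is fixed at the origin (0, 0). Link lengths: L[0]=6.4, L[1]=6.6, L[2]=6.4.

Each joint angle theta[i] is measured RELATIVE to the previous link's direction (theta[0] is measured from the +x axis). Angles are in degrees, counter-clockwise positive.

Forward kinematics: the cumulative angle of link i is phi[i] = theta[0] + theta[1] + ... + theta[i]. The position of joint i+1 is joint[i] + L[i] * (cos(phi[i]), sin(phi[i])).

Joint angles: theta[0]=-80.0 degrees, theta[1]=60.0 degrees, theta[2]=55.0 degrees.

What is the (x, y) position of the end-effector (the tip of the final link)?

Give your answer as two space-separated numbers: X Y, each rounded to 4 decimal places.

joint[0] = (0.0000, 0.0000)  (base)
link 0: phi[0] = -80 = -80 deg
  cos(-80 deg) = 0.1736, sin(-80 deg) = -0.9848
  joint[1] = (0.0000, 0.0000) + 6.4 * (0.1736, -0.9848) = (0.0000 + 1.1113, 0.0000 + -6.3028) = (1.1113, -6.3028)
link 1: phi[1] = -80 + 60 = -20 deg
  cos(-20 deg) = 0.9397, sin(-20 deg) = -0.3420
  joint[2] = (1.1113, -6.3028) + 6.6 * (0.9397, -0.3420) = (1.1113 + 6.2020, -6.3028 + -2.2573) = (7.3133, -8.5601)
link 2: phi[2] = -80 + 60 + 55 = 35 deg
  cos(35 deg) = 0.8192, sin(35 deg) = 0.5736
  joint[3] = (7.3133, -8.5601) + 6.4 * (0.8192, 0.5736) = (7.3133 + 5.2426, -8.5601 + 3.6709) = (12.5559, -4.8892)
End effector: (12.5559, -4.8892)

Answer: 12.5559 -4.8892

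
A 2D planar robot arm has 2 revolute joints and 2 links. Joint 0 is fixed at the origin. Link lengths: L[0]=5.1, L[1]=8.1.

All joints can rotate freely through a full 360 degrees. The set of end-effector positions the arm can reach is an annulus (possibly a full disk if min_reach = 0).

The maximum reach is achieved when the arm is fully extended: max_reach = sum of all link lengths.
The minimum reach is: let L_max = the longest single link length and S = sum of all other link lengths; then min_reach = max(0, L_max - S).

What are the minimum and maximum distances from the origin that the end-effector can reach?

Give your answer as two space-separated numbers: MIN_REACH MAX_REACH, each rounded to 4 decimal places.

Answer: 3.0000 13.2000

Derivation:
Link lengths: [5.1, 8.1]
max_reach = 5.1 + 8.1 = 13.2
L_max = max([5.1, 8.1]) = 8.1
S (sum of others) = 13.2 - 8.1 = 5.1
min_reach = max(0, 8.1 - 5.1) = max(0, 3) = 3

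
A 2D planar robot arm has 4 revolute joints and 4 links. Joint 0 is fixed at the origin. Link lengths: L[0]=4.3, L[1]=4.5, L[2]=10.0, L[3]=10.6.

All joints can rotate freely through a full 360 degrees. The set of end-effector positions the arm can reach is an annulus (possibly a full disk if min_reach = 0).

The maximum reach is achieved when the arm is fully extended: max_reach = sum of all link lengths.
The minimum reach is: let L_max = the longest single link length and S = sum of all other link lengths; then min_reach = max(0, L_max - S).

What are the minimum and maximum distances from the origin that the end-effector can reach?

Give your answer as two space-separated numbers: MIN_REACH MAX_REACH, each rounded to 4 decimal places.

Link lengths: [4.3, 4.5, 10.0, 10.6]
max_reach = 4.3 + 4.5 + 10 + 10.6 = 29.4
L_max = max([4.3, 4.5, 10.0, 10.6]) = 10.6
S (sum of others) = 29.4 - 10.6 = 18.8
min_reach = max(0, 10.6 - 18.8) = max(0, -8.2) = 0

Answer: 0.0000 29.4000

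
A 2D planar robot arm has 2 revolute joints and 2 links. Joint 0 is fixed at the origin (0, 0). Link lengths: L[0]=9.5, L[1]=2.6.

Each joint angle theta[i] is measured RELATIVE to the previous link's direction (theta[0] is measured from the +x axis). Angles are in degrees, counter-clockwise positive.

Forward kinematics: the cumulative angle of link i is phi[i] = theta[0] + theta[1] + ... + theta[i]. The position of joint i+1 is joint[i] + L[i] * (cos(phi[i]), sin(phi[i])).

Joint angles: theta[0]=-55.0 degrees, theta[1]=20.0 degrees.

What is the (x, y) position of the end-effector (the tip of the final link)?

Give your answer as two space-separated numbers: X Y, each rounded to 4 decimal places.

Answer: 7.5788 -9.2732

Derivation:
joint[0] = (0.0000, 0.0000)  (base)
link 0: phi[0] = -55 = -55 deg
  cos(-55 deg) = 0.5736, sin(-55 deg) = -0.8192
  joint[1] = (0.0000, 0.0000) + 9.5 * (0.5736, -0.8192) = (0.0000 + 5.4490, 0.0000 + -7.7819) = (5.4490, -7.7819)
link 1: phi[1] = -55 + 20 = -35 deg
  cos(-35 deg) = 0.8192, sin(-35 deg) = -0.5736
  joint[2] = (5.4490, -7.7819) + 2.6 * (0.8192, -0.5736) = (5.4490 + 2.1298, -7.7819 + -1.4913) = (7.5788, -9.2732)
End effector: (7.5788, -9.2732)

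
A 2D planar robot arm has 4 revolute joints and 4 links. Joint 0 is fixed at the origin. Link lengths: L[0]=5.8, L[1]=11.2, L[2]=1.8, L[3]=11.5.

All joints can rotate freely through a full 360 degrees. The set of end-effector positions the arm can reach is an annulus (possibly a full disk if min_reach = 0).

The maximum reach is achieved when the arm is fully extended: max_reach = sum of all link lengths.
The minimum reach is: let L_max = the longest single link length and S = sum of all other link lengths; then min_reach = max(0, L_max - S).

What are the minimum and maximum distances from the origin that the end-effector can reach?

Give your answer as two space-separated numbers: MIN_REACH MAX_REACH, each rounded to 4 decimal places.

Answer: 0.0000 30.3000

Derivation:
Link lengths: [5.8, 11.2, 1.8, 11.5]
max_reach = 5.8 + 11.2 + 1.8 + 11.5 = 30.3
L_max = max([5.8, 11.2, 1.8, 11.5]) = 11.5
S (sum of others) = 30.3 - 11.5 = 18.8
min_reach = max(0, 11.5 - 18.8) = max(0, -7.3) = 0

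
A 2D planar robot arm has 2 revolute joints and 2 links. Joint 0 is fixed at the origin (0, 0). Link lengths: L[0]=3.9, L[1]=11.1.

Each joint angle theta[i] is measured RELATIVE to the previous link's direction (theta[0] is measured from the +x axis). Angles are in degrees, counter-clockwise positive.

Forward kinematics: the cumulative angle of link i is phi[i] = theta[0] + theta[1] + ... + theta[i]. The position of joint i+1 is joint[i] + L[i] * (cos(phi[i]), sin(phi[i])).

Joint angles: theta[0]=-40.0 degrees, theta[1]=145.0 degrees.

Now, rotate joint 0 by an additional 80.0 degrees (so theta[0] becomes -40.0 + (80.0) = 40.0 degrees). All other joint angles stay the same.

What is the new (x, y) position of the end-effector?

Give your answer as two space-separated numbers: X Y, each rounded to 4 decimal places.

joint[0] = (0.0000, 0.0000)  (base)
link 0: phi[0] = 40 = 40 deg
  cos(40 deg) = 0.7660, sin(40 deg) = 0.6428
  joint[1] = (0.0000, 0.0000) + 3.9 * (0.7660, 0.6428) = (0.0000 + 2.9876, 0.0000 + 2.5069) = (2.9876, 2.5069)
link 1: phi[1] = 40 + 145 = 185 deg
  cos(185 deg) = -0.9962, sin(185 deg) = -0.0872
  joint[2] = (2.9876, 2.5069) + 11.1 * (-0.9962, -0.0872) = (2.9876 + -11.0578, 2.5069 + -0.9674) = (-8.0702, 1.5394)
End effector: (-8.0702, 1.5394)

Answer: -8.0702 1.5394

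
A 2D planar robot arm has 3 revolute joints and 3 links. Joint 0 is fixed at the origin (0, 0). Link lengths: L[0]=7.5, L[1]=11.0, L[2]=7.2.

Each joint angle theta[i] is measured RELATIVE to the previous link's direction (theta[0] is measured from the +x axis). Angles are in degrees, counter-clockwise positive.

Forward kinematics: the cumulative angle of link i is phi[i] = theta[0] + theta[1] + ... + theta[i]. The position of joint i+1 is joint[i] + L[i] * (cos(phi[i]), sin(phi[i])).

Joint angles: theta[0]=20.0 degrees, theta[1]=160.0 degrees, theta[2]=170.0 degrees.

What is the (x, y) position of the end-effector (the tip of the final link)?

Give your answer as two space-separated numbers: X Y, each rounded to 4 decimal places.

Answer: 3.1383 1.3149

Derivation:
joint[0] = (0.0000, 0.0000)  (base)
link 0: phi[0] = 20 = 20 deg
  cos(20 deg) = 0.9397, sin(20 deg) = 0.3420
  joint[1] = (0.0000, 0.0000) + 7.5 * (0.9397, 0.3420) = (0.0000 + 7.0477, 0.0000 + 2.5652) = (7.0477, 2.5652)
link 1: phi[1] = 20 + 160 = 180 deg
  cos(180 deg) = -1.0000, sin(180 deg) = 0.0000
  joint[2] = (7.0477, 2.5652) + 11 * (-1.0000, 0.0000) = (7.0477 + -11.0000, 2.5652 + 0.0000) = (-3.9523, 2.5652)
link 2: phi[2] = 20 + 160 + 170 = 350 deg
  cos(350 deg) = 0.9848, sin(350 deg) = -0.1736
  joint[3] = (-3.9523, 2.5652) + 7.2 * (0.9848, -0.1736) = (-3.9523 + 7.0906, 2.5652 + -1.2503) = (3.1383, 1.3149)
End effector: (3.1383, 1.3149)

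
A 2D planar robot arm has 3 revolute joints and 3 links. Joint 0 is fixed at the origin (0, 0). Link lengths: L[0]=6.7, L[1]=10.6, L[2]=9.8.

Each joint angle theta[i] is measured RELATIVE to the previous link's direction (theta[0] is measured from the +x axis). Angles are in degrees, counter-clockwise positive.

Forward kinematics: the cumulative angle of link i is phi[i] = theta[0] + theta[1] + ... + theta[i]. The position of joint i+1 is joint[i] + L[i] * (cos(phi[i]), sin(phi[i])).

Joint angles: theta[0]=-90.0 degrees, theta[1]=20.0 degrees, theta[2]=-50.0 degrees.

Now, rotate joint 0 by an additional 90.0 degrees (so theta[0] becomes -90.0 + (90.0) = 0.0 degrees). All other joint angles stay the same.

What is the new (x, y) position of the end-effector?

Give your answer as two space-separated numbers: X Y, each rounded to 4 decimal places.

Answer: 25.1478 -1.2746

Derivation:
joint[0] = (0.0000, 0.0000)  (base)
link 0: phi[0] = 0 = 0 deg
  cos(0 deg) = 1.0000, sin(0 deg) = 0.0000
  joint[1] = (0.0000, 0.0000) + 6.7 * (1.0000, 0.0000) = (0.0000 + 6.7000, 0.0000 + 0.0000) = (6.7000, 0.0000)
link 1: phi[1] = 0 + 20 = 20 deg
  cos(20 deg) = 0.9397, sin(20 deg) = 0.3420
  joint[2] = (6.7000, 0.0000) + 10.6 * (0.9397, 0.3420) = (6.7000 + 9.9607, 0.0000 + 3.6254) = (16.6607, 3.6254)
link 2: phi[2] = 0 + 20 + -50 = -30 deg
  cos(-30 deg) = 0.8660, sin(-30 deg) = -0.5000
  joint[3] = (16.6607, 3.6254) + 9.8 * (0.8660, -0.5000) = (16.6607 + 8.4870, 3.6254 + -4.9000) = (25.1478, -1.2746)
End effector: (25.1478, -1.2746)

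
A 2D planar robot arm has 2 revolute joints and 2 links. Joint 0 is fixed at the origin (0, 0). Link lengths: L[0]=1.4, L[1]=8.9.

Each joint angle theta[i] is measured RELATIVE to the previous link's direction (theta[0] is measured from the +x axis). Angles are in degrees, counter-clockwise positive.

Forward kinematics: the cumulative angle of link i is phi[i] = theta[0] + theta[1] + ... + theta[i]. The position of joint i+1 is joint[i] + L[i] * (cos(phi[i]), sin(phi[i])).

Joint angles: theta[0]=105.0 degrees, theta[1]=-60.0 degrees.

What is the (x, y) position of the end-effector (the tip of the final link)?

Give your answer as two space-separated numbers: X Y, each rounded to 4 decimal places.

joint[0] = (0.0000, 0.0000)  (base)
link 0: phi[0] = 105 = 105 deg
  cos(105 deg) = -0.2588, sin(105 deg) = 0.9659
  joint[1] = (0.0000, 0.0000) + 1.4 * (-0.2588, 0.9659) = (0.0000 + -0.3623, 0.0000 + 1.3523) = (-0.3623, 1.3523)
link 1: phi[1] = 105 + -60 = 45 deg
  cos(45 deg) = 0.7071, sin(45 deg) = 0.7071
  joint[2] = (-0.3623, 1.3523) + 8.9 * (0.7071, 0.7071) = (-0.3623 + 6.2933, 1.3523 + 6.2933) = (5.9309, 7.6455)
End effector: (5.9309, 7.6455)

Answer: 5.9309 7.6455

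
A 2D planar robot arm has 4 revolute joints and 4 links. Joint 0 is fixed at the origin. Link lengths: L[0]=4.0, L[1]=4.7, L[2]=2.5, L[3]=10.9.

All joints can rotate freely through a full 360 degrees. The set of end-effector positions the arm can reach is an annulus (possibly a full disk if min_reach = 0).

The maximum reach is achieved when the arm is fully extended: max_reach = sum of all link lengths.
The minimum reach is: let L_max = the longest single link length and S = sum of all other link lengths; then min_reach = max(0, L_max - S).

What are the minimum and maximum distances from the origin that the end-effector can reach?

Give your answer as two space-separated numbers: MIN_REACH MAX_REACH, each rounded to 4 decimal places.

Answer: 0.0000 22.1000

Derivation:
Link lengths: [4.0, 4.7, 2.5, 10.9]
max_reach = 4 + 4.7 + 2.5 + 10.9 = 22.1
L_max = max([4.0, 4.7, 2.5, 10.9]) = 10.9
S (sum of others) = 22.1 - 10.9 = 11.2
min_reach = max(0, 10.9 - 11.2) = max(0, -0.3) = 0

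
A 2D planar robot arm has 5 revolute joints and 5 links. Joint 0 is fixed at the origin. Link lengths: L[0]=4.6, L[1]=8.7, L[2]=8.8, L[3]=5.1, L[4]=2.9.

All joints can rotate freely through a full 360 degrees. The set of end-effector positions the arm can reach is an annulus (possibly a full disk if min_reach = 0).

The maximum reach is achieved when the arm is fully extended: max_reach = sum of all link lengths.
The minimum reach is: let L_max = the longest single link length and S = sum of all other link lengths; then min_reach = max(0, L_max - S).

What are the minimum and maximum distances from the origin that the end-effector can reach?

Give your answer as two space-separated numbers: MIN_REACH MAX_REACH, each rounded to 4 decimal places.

Link lengths: [4.6, 8.7, 8.8, 5.1, 2.9]
max_reach = 4.6 + 8.7 + 8.8 + 5.1 + 2.9 = 30.1
L_max = max([4.6, 8.7, 8.8, 5.1, 2.9]) = 8.8
S (sum of others) = 30.1 - 8.8 = 21.3
min_reach = max(0, 8.8 - 21.3) = max(0, -12.5) = 0

Answer: 0.0000 30.1000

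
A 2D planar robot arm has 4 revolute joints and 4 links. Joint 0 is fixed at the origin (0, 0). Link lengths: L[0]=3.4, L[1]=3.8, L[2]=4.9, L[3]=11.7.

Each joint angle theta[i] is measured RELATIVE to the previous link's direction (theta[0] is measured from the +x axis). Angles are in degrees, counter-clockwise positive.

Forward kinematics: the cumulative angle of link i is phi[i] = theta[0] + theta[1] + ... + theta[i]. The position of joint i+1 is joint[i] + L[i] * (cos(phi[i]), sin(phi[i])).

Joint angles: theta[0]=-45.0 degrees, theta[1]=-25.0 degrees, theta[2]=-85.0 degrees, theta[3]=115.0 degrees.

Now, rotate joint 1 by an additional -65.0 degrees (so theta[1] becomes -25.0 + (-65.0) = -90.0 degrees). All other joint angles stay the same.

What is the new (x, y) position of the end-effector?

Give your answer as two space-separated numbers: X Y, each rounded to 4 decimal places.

joint[0] = (0.0000, 0.0000)  (base)
link 0: phi[0] = -45 = -45 deg
  cos(-45 deg) = 0.7071, sin(-45 deg) = -0.7071
  joint[1] = (0.0000, 0.0000) + 3.4 * (0.7071, -0.7071) = (0.0000 + 2.4042, 0.0000 + -2.4042) = (2.4042, -2.4042)
link 1: phi[1] = -45 + -90 = -135 deg
  cos(-135 deg) = -0.7071, sin(-135 deg) = -0.7071
  joint[2] = (2.4042, -2.4042) + 3.8 * (-0.7071, -0.7071) = (2.4042 + -2.6870, -2.4042 + -2.6870) = (-0.2828, -5.0912)
link 2: phi[2] = -45 + -90 + -85 = -220 deg
  cos(-220 deg) = -0.7660, sin(-220 deg) = 0.6428
  joint[3] = (-0.2828, -5.0912) + 4.9 * (-0.7660, 0.6428) = (-0.2828 + -3.7536, -5.0912 + 3.1497) = (-4.0365, -1.9415)
link 3: phi[3] = -45 + -90 + -85 + 115 = -105 deg
  cos(-105 deg) = -0.2588, sin(-105 deg) = -0.9659
  joint[4] = (-4.0365, -1.9415) + 11.7 * (-0.2588, -0.9659) = (-4.0365 + -3.0282, -1.9415 + -11.3013) = (-7.0646, -13.2428)
End effector: (-7.0646, -13.2428)

Answer: -7.0646 -13.2428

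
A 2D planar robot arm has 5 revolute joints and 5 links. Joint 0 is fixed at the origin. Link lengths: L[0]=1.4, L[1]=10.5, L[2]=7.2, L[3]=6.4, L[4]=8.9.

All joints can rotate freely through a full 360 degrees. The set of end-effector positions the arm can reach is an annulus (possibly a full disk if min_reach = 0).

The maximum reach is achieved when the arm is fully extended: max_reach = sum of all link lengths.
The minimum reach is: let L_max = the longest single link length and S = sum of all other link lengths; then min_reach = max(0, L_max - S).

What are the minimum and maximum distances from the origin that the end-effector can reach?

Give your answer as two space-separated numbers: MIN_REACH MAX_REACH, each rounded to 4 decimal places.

Link lengths: [1.4, 10.5, 7.2, 6.4, 8.9]
max_reach = 1.4 + 10.5 + 7.2 + 6.4 + 8.9 = 34.4
L_max = max([1.4, 10.5, 7.2, 6.4, 8.9]) = 10.5
S (sum of others) = 34.4 - 10.5 = 23.9
min_reach = max(0, 10.5 - 23.9) = max(0, -13.4) = 0

Answer: 0.0000 34.4000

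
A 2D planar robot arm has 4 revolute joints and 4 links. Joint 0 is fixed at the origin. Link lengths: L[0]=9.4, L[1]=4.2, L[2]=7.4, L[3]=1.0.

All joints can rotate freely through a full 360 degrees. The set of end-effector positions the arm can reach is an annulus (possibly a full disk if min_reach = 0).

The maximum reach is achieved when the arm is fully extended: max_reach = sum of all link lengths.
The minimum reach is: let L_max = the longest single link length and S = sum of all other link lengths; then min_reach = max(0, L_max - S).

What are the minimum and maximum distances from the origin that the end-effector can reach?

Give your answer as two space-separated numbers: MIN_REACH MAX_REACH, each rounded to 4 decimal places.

Answer: 0.0000 22.0000

Derivation:
Link lengths: [9.4, 4.2, 7.4, 1.0]
max_reach = 9.4 + 4.2 + 7.4 + 1 = 22
L_max = max([9.4, 4.2, 7.4, 1.0]) = 9.4
S (sum of others) = 22 - 9.4 = 12.6
min_reach = max(0, 9.4 - 12.6) = max(0, -3.2) = 0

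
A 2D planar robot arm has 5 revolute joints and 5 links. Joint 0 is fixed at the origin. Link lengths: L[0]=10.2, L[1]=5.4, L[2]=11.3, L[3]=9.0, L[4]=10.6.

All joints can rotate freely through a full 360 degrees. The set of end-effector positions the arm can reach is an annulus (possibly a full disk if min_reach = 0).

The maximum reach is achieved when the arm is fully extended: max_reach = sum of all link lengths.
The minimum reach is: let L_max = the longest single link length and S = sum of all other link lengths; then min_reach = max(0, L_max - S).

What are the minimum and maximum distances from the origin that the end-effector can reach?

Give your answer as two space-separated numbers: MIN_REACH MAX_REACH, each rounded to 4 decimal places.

Link lengths: [10.2, 5.4, 11.3, 9.0, 10.6]
max_reach = 10.2 + 5.4 + 11.3 + 9 + 10.6 = 46.5
L_max = max([10.2, 5.4, 11.3, 9.0, 10.6]) = 11.3
S (sum of others) = 46.5 - 11.3 = 35.2
min_reach = max(0, 11.3 - 35.2) = max(0, -23.9) = 0

Answer: 0.0000 46.5000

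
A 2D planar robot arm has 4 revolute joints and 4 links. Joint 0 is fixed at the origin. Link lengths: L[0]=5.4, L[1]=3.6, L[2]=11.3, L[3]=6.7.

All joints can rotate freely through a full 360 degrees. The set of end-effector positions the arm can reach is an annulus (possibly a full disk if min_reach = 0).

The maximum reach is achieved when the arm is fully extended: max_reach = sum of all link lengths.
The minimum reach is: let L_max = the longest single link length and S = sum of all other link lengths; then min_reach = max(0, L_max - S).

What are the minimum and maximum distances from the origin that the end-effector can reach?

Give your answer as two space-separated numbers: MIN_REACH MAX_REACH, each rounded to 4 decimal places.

Link lengths: [5.4, 3.6, 11.3, 6.7]
max_reach = 5.4 + 3.6 + 11.3 + 6.7 = 27
L_max = max([5.4, 3.6, 11.3, 6.7]) = 11.3
S (sum of others) = 27 - 11.3 = 15.7
min_reach = max(0, 11.3 - 15.7) = max(0, -4.4) = 0

Answer: 0.0000 27.0000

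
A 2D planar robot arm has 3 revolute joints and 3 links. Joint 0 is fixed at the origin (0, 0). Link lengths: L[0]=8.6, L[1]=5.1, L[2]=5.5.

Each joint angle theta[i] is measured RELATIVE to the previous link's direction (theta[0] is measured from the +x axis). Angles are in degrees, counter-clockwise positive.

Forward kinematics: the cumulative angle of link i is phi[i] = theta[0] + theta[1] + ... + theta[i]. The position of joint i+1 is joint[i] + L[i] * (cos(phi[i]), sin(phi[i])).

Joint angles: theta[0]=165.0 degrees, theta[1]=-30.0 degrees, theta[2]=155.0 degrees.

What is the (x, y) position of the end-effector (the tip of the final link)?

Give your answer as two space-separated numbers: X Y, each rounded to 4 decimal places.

joint[0] = (0.0000, 0.0000)  (base)
link 0: phi[0] = 165 = 165 deg
  cos(165 deg) = -0.9659, sin(165 deg) = 0.2588
  joint[1] = (0.0000, 0.0000) + 8.6 * (-0.9659, 0.2588) = (0.0000 + -8.3070, 0.0000 + 2.2258) = (-8.3070, 2.2258)
link 1: phi[1] = 165 + -30 = 135 deg
  cos(135 deg) = -0.7071, sin(135 deg) = 0.7071
  joint[2] = (-8.3070, 2.2258) + 5.1 * (-0.7071, 0.7071) = (-8.3070 + -3.6062, 2.2258 + 3.6062) = (-11.9132, 5.8321)
link 2: phi[2] = 165 + -30 + 155 = 290 deg
  cos(290 deg) = 0.3420, sin(290 deg) = -0.9397
  joint[3] = (-11.9132, 5.8321) + 5.5 * (0.3420, -0.9397) = (-11.9132 + 1.8811, 5.8321 + -5.1683) = (-10.0321, 0.6638)
End effector: (-10.0321, 0.6638)

Answer: -10.0321 0.6638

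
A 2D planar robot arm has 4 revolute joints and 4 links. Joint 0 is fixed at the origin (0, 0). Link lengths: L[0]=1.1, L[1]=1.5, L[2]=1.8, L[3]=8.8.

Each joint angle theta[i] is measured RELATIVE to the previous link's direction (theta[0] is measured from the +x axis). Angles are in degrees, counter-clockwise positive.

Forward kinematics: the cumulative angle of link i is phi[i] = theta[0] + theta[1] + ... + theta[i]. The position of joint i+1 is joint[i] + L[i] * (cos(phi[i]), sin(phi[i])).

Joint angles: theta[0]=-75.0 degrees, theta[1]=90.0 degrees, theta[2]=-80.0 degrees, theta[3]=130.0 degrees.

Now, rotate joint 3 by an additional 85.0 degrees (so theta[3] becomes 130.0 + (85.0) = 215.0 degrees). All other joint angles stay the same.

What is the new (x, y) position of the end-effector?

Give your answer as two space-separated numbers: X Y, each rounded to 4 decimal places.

Answer: -5.1267 2.0944

Derivation:
joint[0] = (0.0000, 0.0000)  (base)
link 0: phi[0] = -75 = -75 deg
  cos(-75 deg) = 0.2588, sin(-75 deg) = -0.9659
  joint[1] = (0.0000, 0.0000) + 1.1 * (0.2588, -0.9659) = (0.0000 + 0.2847, 0.0000 + -1.0625) = (0.2847, -1.0625)
link 1: phi[1] = -75 + 90 = 15 deg
  cos(15 deg) = 0.9659, sin(15 deg) = 0.2588
  joint[2] = (0.2847, -1.0625) + 1.5 * (0.9659, 0.2588) = (0.2847 + 1.4489, -1.0625 + 0.3882) = (1.7336, -0.6743)
link 2: phi[2] = -75 + 90 + -80 = -65 deg
  cos(-65 deg) = 0.4226, sin(-65 deg) = -0.9063
  joint[3] = (1.7336, -0.6743) + 1.8 * (0.4226, -0.9063) = (1.7336 + 0.7607, -0.6743 + -1.6314) = (2.4943, -2.3056)
link 3: phi[3] = -75 + 90 + -80 + 215 = 150 deg
  cos(150 deg) = -0.8660, sin(150 deg) = 0.5000
  joint[4] = (2.4943, -2.3056) + 8.8 * (-0.8660, 0.5000) = (2.4943 + -7.6210, -2.3056 + 4.4000) = (-5.1267, 2.0944)
End effector: (-5.1267, 2.0944)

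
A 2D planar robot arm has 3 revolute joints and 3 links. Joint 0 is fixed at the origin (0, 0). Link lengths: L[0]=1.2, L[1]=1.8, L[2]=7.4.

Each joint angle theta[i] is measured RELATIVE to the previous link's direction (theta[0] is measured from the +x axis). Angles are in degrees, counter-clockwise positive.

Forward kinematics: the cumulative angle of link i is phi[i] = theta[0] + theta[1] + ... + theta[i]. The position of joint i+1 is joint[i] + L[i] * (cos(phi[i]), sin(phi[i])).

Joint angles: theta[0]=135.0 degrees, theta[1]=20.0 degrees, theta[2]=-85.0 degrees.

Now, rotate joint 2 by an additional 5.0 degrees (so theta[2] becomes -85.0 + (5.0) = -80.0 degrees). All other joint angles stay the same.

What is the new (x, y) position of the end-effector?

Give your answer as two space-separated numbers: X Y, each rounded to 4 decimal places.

Answer: -0.5646 8.7571

Derivation:
joint[0] = (0.0000, 0.0000)  (base)
link 0: phi[0] = 135 = 135 deg
  cos(135 deg) = -0.7071, sin(135 deg) = 0.7071
  joint[1] = (0.0000, 0.0000) + 1.2 * (-0.7071, 0.7071) = (0.0000 + -0.8485, 0.0000 + 0.8485) = (-0.8485, 0.8485)
link 1: phi[1] = 135 + 20 = 155 deg
  cos(155 deg) = -0.9063, sin(155 deg) = 0.4226
  joint[2] = (-0.8485, 0.8485) + 1.8 * (-0.9063, 0.4226) = (-0.8485 + -1.6314, 0.8485 + 0.7607) = (-2.4799, 1.6092)
link 2: phi[2] = 135 + 20 + -80 = 75 deg
  cos(75 deg) = 0.2588, sin(75 deg) = 0.9659
  joint[3] = (-2.4799, 1.6092) + 7.4 * (0.2588, 0.9659) = (-2.4799 + 1.9153, 1.6092 + 7.1479) = (-0.5646, 8.7571)
End effector: (-0.5646, 8.7571)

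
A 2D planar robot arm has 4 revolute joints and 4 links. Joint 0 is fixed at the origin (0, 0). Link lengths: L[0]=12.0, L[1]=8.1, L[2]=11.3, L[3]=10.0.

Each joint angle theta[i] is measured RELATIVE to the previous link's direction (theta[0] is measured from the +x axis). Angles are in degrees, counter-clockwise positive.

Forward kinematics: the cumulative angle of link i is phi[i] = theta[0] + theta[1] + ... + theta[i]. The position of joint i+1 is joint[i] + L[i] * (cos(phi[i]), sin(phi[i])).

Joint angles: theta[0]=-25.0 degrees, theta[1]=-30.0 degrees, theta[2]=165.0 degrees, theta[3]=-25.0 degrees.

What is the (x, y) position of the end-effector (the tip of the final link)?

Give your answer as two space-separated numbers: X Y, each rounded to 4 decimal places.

joint[0] = (0.0000, 0.0000)  (base)
link 0: phi[0] = -25 = -25 deg
  cos(-25 deg) = 0.9063, sin(-25 deg) = -0.4226
  joint[1] = (0.0000, 0.0000) + 12 * (0.9063, -0.4226) = (0.0000 + 10.8757, 0.0000 + -5.0714) = (10.8757, -5.0714)
link 1: phi[1] = -25 + -30 = -55 deg
  cos(-55 deg) = 0.5736, sin(-55 deg) = -0.8192
  joint[2] = (10.8757, -5.0714) + 8.1 * (0.5736, -0.8192) = (10.8757 + 4.6460, -5.0714 + -6.6351) = (15.5217, -11.7066)
link 2: phi[2] = -25 + -30 + 165 = 110 deg
  cos(110 deg) = -0.3420, sin(110 deg) = 0.9397
  joint[3] = (15.5217, -11.7066) + 11.3 * (-0.3420, 0.9397) = (15.5217 + -3.8648, -11.7066 + 10.6185) = (11.6568, -1.0880)
link 3: phi[3] = -25 + -30 + 165 + -25 = 85 deg
  cos(85 deg) = 0.0872, sin(85 deg) = 0.9962
  joint[4] = (11.6568, -1.0880) + 10 * (0.0872, 0.9962) = (11.6568 + 0.8716, -1.0880 + 9.9619) = (12.5284, 8.8739)
End effector: (12.5284, 8.8739)

Answer: 12.5284 8.8739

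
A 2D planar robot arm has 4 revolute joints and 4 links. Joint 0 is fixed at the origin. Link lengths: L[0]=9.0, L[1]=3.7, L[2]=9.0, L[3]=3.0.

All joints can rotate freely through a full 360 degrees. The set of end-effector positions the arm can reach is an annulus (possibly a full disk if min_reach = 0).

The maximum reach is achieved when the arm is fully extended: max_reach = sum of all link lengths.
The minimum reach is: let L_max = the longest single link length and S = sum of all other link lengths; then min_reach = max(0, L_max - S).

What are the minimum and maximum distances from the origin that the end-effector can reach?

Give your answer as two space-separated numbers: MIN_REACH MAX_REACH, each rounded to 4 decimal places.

Link lengths: [9.0, 3.7, 9.0, 3.0]
max_reach = 9 + 3.7 + 9 + 3 = 24.7
L_max = max([9.0, 3.7, 9.0, 3.0]) = 9
S (sum of others) = 24.7 - 9 = 15.7
min_reach = max(0, 9 - 15.7) = max(0, -6.7) = 0

Answer: 0.0000 24.7000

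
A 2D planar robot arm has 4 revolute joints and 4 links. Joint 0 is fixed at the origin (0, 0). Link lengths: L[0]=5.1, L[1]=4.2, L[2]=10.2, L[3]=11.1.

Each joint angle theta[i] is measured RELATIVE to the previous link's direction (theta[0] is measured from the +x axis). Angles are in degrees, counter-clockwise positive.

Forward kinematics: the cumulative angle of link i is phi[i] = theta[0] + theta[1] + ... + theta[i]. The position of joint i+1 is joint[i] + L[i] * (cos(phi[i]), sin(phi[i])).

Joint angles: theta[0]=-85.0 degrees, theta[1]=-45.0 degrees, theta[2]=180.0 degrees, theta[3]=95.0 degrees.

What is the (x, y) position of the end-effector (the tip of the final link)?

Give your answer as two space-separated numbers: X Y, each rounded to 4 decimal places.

joint[0] = (0.0000, 0.0000)  (base)
link 0: phi[0] = -85 = -85 deg
  cos(-85 deg) = 0.0872, sin(-85 deg) = -0.9962
  joint[1] = (0.0000, 0.0000) + 5.1 * (0.0872, -0.9962) = (0.0000 + 0.4445, 0.0000 + -5.0806) = (0.4445, -5.0806)
link 1: phi[1] = -85 + -45 = -130 deg
  cos(-130 deg) = -0.6428, sin(-130 deg) = -0.7660
  joint[2] = (0.4445, -5.0806) + 4.2 * (-0.6428, -0.7660) = (0.4445 + -2.6997, -5.0806 + -3.2174) = (-2.2552, -8.2980)
link 2: phi[2] = -85 + -45 + 180 = 50 deg
  cos(50 deg) = 0.6428, sin(50 deg) = 0.7660
  joint[3] = (-2.2552, -8.2980) + 10.2 * (0.6428, 0.7660) = (-2.2552 + 6.5564, -8.2980 + 7.8137) = (4.3012, -0.4843)
link 3: phi[3] = -85 + -45 + 180 + 95 = 145 deg
  cos(145 deg) = -0.8192, sin(145 deg) = 0.5736
  joint[4] = (4.3012, -0.4843) + 11.1 * (-0.8192, 0.5736) = (4.3012 + -9.0926, -0.4843 + 6.3667) = (-4.7914, 5.8824)
End effector: (-4.7914, 5.8824)

Answer: -4.7914 5.8824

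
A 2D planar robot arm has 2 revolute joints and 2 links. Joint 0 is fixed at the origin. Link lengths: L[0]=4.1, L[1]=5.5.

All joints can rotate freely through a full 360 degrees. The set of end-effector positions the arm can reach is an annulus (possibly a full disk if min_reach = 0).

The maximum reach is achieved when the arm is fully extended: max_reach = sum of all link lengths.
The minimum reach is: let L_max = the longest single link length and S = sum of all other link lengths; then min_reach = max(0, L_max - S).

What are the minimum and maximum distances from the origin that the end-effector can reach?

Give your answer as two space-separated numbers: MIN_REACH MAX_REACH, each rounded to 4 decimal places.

Link lengths: [4.1, 5.5]
max_reach = 4.1 + 5.5 = 9.6
L_max = max([4.1, 5.5]) = 5.5
S (sum of others) = 9.6 - 5.5 = 4.1
min_reach = max(0, 5.5 - 4.1) = max(0, 1.4) = 1.4

Answer: 1.4000 9.6000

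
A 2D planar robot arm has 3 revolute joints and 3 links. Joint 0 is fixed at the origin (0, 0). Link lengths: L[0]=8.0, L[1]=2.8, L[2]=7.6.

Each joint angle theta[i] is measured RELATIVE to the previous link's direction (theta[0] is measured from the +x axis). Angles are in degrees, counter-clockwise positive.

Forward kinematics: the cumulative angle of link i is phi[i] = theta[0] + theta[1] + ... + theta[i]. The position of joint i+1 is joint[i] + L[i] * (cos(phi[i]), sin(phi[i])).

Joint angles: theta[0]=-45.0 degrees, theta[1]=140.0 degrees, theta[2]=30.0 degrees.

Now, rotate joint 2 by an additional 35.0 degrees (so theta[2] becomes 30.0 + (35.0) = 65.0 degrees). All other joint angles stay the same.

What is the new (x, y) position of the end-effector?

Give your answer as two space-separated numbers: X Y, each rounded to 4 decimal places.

joint[0] = (0.0000, 0.0000)  (base)
link 0: phi[0] = -45 = -45 deg
  cos(-45 deg) = 0.7071, sin(-45 deg) = -0.7071
  joint[1] = (0.0000, 0.0000) + 8 * (0.7071, -0.7071) = (0.0000 + 5.6569, 0.0000 + -5.6569) = (5.6569, -5.6569)
link 1: phi[1] = -45 + 140 = 95 deg
  cos(95 deg) = -0.0872, sin(95 deg) = 0.9962
  joint[2] = (5.6569, -5.6569) + 2.8 * (-0.0872, 0.9962) = (5.6569 + -0.2440, -5.6569 + 2.7893) = (5.4128, -2.8675)
link 2: phi[2] = -45 + 140 + 65 = 160 deg
  cos(160 deg) = -0.9397, sin(160 deg) = 0.3420
  joint[3] = (5.4128, -2.8675) + 7.6 * (-0.9397, 0.3420) = (5.4128 + -7.1417, -2.8675 + 2.5994) = (-1.7288, -0.2682)
End effector: (-1.7288, -0.2682)

Answer: -1.7288 -0.2682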